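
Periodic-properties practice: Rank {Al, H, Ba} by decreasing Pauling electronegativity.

H is in period 1, group 1; Al is in period 3, group 13; Ba is in period 6, group 2.
EN rises left→right (higher Z_eff, smaller atoms) and falls top→bottom (larger, more shielded atoms).
Here both period and group differ, so the two effects have to be weighed against each other.
Al > Ba: both effects reinforce here, so Al is clearly the higher of the two.
H > Al: the two effects oppose for this pair; the down-group effect wins (2.20 vs 1.61).
Approximate values (Pauling): H 2.20, Al 1.61, Ba 0.89.
So from highest to lowest: H > Al > Ba.

H, Al, Ba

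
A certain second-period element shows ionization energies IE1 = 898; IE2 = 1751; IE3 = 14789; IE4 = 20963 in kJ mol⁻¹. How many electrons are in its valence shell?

Look for the largest jump between consecutive ionization energies: IE3/IE2 ≈ 8.4, far larger than any earlier ratio.
That jump marks the point where a core electron is being removed. So the atom has 2 valence electrons.

2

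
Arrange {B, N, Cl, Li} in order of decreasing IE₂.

Li > N > B > Cl

Consider each +1 ion: B⁺ still has 2 valence electrons; N⁺ still has 4 valence electrons; Cl⁺ still has 6 valence electrons; Li⁺ is the bare [He] core.
Core electrons are held far more tightly than valence electrons, so Li tops the IE_2 order.
Valence configurations: B⁺ [He]2s², N⁺ [He]2s²2p², Cl⁺ [Ne]3s²3p⁴.
Tabulated IE_2 (kJ/mol): B 2427, N 2856, Cl 2298, Li 7298.
So the second ionization energies run Cl < B < N < Li.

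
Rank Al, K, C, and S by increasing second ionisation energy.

Al < S < C < K

Consider each +1 ion: Al⁺ still has 2 valence electrons; K⁺ is the bare [Ar] core; C⁺ still has 3 valence electrons; S⁺ still has 5 valence electrons.
Breaking into a closed-shell core is much more expensive than removing a leftover valence electron — K has the largest IE_2 here.
Valence configurations: Al⁺ [Ne]3s², C⁺ [He]2s²2p¹, S⁺ [Ne]3s²3p³.
Approximate IE_2 values (kJ/mol): Al 1817, K 3052, C 2353, S 2252.
Overall IE_2 order: Al < S < C < K.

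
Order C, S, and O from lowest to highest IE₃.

The third ionization energy removes an electron from the +2 ion. For each element: C²⁺ still has 2 valence electrons; S²⁺ still has 4 valence electrons; O²⁺ still has 4 valence electrons.
All are still removing valence electrons, so compare the +2 ions as you would atoms: IE_3 generally rises across a period (higher Z_eff) and falls down a group (larger shell), subject to the usual subshell exceptions.
Valence configurations: C²⁺ [He]2s², S²⁺ [Ne]3s²3p², O²⁺ [He]2s²2p².
The numbers (kJ/mol): C 4620, S 3357, O 5300.
Hence IE_3: S < C < O.

S < C < O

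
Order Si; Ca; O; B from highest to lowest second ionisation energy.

After 1 electron has been removed, what remains? Si⁺ still has 3 valence electrons; Ca⁺ still has 1 valence electron; O⁺ still has 5 valence electrons; B⁺ still has 2 valence electrons.
All are still removing valence electrons, so compare the +1 ions as you would atoms: IE_2 generally rises across a period (higher Z_eff) and falls down a group (larger shell), subject to the usual subshell exceptions.
Valence configurations: Si⁺ [Ne]3s²3p¹, Ca⁺ [Ar]4s¹, O⁺ [He]2s²2p³, B⁺ [He]2s².
Tabulated IE_2 (kJ/mol): Si 1577, Ca 1145, O 3388, B 2427.
So the second ionization energies run Ca < Si < B < O.

O, B, Si, Ca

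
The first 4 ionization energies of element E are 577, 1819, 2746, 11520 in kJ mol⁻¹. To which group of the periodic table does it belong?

Group 13

Look for the largest jump between consecutive ionization energies: IE4/IE3 ≈ 4.2, far larger than any earlier ratio.
That jump marks the point where a core electron is being removed. So the atom has 3 valence electrons.
A main-group element with 3 valence electrons is in group 13.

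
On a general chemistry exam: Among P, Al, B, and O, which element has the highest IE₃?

The third ionization energy removes an electron from the +2 ion. For each element: P²⁺ still has 3 valence electrons; Al²⁺ still has 1 valence electron; B²⁺ still has 1 valence electron; O²⁺ still has 4 valence electrons.
All are still removing valence electrons, so compare the +2 ions as you would atoms: IE_3 generally rises across a period (higher Z_eff) and falls down a group (larger shell), subject to the usual subshell exceptions.
Valence configurations: P²⁺ [Ne]3s²3p¹, Al²⁺ [Ne]3s¹, B²⁺ [He]2s¹, O²⁺ [He]2s²2p².
The numbers (kJ/mol): P 2914, Al 2745, B 3660, O 5300.
Overall IE_3 order: Al < P < B < O.

O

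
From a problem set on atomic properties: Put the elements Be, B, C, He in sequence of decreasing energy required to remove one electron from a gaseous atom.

He is in period 1, group 18; Be is in period 2, group 2; B is in period 2, group 13; C is in period 2, group 14.
Across a period the outer electron is held more tightly (higher IE₁); down a group it sits in a higher shell, more shielded, and comes off more easily.
These span different periods and groups, so the two trends combine.
Be > B: this pair runs against the simple trend — see the exception note.
C > Be: C lies to the right of Be in period 2, so the across-period effect alone puts C higher.
He > C: relative to C, both the across-period and down-group shifts push He's first ionization energy up.
Note the exception: Be has a higher first ionization energy than B, contrary to the simple trend — removing B's lone 2p electron is easier than breaking Be's filled 2s².
For reference (kJ/mol): He 2372, Be 900, B 801, C 1086.
So from highest to lowest: He > C > Be > B.

He > C > Be > B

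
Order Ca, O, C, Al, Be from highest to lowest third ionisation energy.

Be > O > Ca > C > Al

The third ionization energy removes an electron from the +2 ion. For each element: Ca²⁺ is the bare [Ar] core; O²⁺ still has 4 valence electrons; C²⁺ still has 2 valence electrons; Al²⁺ still has 1 valence electron; Be²⁺ is the bare [He] core.
Usually core removal costs more than valence removal, but here the competition is close: a tightly held n=2 valence electron can cost more to remove than an n=3 core electron, so the actual values have to decide it.
Valence configurations: O²⁺ [He]2s²2p², C²⁺ [He]2s², Al²⁺ [Ne]3s¹.
Tabulated IE_3 (kJ/mol): Ca 4912, O 5300, C 4620, Al 2745, Be 14849.
Putting it together, IE_3: Al < C < Ca < O < Be.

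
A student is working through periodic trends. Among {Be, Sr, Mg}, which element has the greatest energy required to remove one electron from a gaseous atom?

Be is in period 2, group 2; Mg is in period 3, group 2; Sr is in period 5, group 2.
First ionization energy rises across a period (greater Z_eff holds electrons more tightly) and falls down a group (valence electrons are farther from the nucleus).
All are in group 2, so first ionization energy increases up the group.
The greatest energy required to remove one electron from a gaseous atom among these belongs to Be.

Be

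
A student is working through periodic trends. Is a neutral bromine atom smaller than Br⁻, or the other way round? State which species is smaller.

Br

Forming Br⁻ adds 1 electron to Br. More electron–electron repulsion in the same shell, with unchanged nuclear charge, lets the cloud expand.
An anion is larger than its parent atom: Br⁻ > Br.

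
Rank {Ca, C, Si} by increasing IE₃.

Si < C < Ca

IE_3 is the cost of taking one more electron from the +2 cation: Ca²⁺ is the bare [Ar] core; C²⁺ still has 2 valence electrons; Si²⁺ still has 2 valence electrons.
Pulling an electron out of a noble-gas core costs far more than removing a remaining valence electron, so Ca sits at the high end of IE_3.
Valence configurations: C²⁺ [He]2s², Si²⁺ [Ne]3s².
The numbers (kJ/mol): Ca 4912, C 4620, Si 3232.
So the third ionization energies run Si < C < Ca.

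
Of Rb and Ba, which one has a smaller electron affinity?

Ba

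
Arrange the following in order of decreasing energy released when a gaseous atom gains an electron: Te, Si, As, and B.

Te > Si > As > B

B is in period 2, group 13; Si is in period 3, group 14; As is in period 4, group 15; Te is in period 5, group 16.
Atoms with high Z_eff and room in the valence shell (especially the halogens) have the most exothermic electron affinities.
These sit on a diagonal, where the across-period and down-group effects partly cancel.
As > B: period and group pull opposite ways; the across-period shift dominates (78 vs 27 kJ/mol).
Si > As: period and group pull opposite ways; the down-group shift dominates (134 vs 78 kJ/mol).
Te > Si: the two effects oppose for this pair; the across-period effect wins (190 vs 134 kJ/mol).
Approximate values (kJ/mol): B 27, Si 134, As 78, Te 190.
So from highest to lowest: Te > Si > As > B.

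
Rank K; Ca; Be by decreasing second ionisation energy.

K > Be > Ca

After 1 electron has been removed, what remains? K⁺ is the bare [Ar] core; Ca⁺ still has 1 valence electron; Be⁺ still has 1 valence electron.
Breaking into a closed-shell core is much more expensive than removing a leftover valence electron — K has the largest IE_2 here.
Valence configurations: Ca⁺ [Ar]4s¹, Be⁺ [He]2s¹.
The numbers (kJ/mol): K 3052, Ca 1145, Be 1757.
Putting it together, IE_2: Ca < Be < K.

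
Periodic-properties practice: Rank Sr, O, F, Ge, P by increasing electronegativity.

Sr, Ge, P, O, F

O is in period 2, group 16; F is in period 2, group 17; P is in period 3, group 15; Ge is in period 4, group 14; Sr is in period 5, group 2.
Atoms toward the upper right of the periodic table pull bonding electrons most strongly.
Neither a single period nor a single group — weigh both effects.
Ge > Sr: both effects reinforce here, so Ge is clearly the higher of the two.
P > Ge: relative to Ge, both the across-period and down-group shifts push P's electronegativity up.
O > P: both effects reinforce here, so O is clearly the higher of the two.
F > O: F lies to the right of O in period 2, so the across-period effect alone puts F higher.
Tabulated electronegativity (Pauling): O 3.44, F 3.98, P 2.19, Ge 2.01, Sr 0.95.
So from lowest to highest: Sr < Ge < P < O < F.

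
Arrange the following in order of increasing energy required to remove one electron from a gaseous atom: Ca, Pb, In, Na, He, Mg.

Na < In < Ca < Pb < Mg < He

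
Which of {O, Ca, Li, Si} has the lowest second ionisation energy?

Ca

The second ionization energy removes an electron from the +1 ion. For each element: O⁺ still has 5 valence electrons; Ca⁺ still has 1 valence electron; Li⁺ is the bare [He] core; Si⁺ still has 3 valence electrons.
Breaking into a closed-shell core is much more expensive than removing a leftover valence electron — Li has the largest IE_2 here.
Valence configurations: O⁺ [He]2s²2p³, Ca⁺ [Ar]4s¹, Si⁺ [Ne]3s²3p¹.
Tabulated IE_2 (kJ/mol): O 3388, Ca 1145, Li 7298, Si 1577.
So the second ionization energies run Ca < Si < O < Li.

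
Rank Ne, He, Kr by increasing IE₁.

Kr < Ne < He

He is in period 1, group 18; Ne is in period 2, group 18; Kr is in period 4, group 18.
Across a period the outer electron is held more tightly (higher IE₁); down a group it sits in a higher shell, more shielded, and comes off more easily.
All are in group 18, so first ionization energy increases up the group.
So from lowest to highest: Kr < Ne < He.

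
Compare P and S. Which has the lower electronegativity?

EN rises left→right (higher Z_eff, smaller atoms) and falls top→bottom (larger, more shielded atoms).
All lie in period 3, so electronegativity increases left to right.
So P has the lower electronegativity (P < S).

P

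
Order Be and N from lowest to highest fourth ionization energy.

IE_4 is the cost of taking one more electron from the +3 cation: Be³⁺ is already 1 electron into the core; N³⁺ still has 2 valence electrons.
Pulling an electron out of a noble-gas core costs far more than removing a remaining valence electron, so Be sits at the high end of IE_4.
Approximate IE_4 values (kJ/mol): Be 21007, N 7475.
Overall IE_4 order: N < Be.

N, Be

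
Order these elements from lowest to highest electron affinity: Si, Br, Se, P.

Si is in period 3, group 14; P is in period 3, group 15; Se is in period 4, group 16; Br is in period 4, group 17.
Adding an electron releases more energy for atoms nearer the top right (short of the noble gases).
These span different periods and groups, so the two trends combine.
Si > P: this pair runs against the simple trend — see the exception note.
Se > Si: the two effects oppose for this pair; the across-period effect wins (195 vs 134 kJ/mol).
Br > Se: Br lies to the right of Se in period 4, so the across-period effect alone puts Br higher.
Note the exception: Si has a higher electron affinity than P, contrary to the simple trend — adding an electron to P's half-filled 3p³ is unfavourable, so Si (3p²) has the more exothermic EA.
Approximate values (kJ/mol): Si 134, P 72, Se 195, Br 325.
So from lowest to highest: P < Si < Se < Br.

P < Si < Se < Br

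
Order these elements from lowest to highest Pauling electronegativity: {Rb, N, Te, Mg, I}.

N is in period 2, group 15; Mg is in period 3, group 2; Rb is in period 5, group 1; Te is in period 5, group 16; I is in period 5, group 17.
EN rises left→right (higher Z_eff, smaller atoms) and falls top→bottom (larger, more shielded atoms).
Here both period and group differ, so the two effects have to be weighed against each other.
Mg > Rb: relative to Rb, both the across-period and down-group shifts push Mg's electronegativity up.
Te > Mg: period and group pull opposite ways; the across-period shift dominates (2.10 vs 1.31).
I > Te: both are in period 5; the period trend gives I the larger value.
N > I: period and group pull opposite ways; the down-group shift dominates (3.04 vs 2.66).
Approximate values (Pauling): N 3.04, Mg 1.31, Rb 0.82, Te 2.10, I 2.66.
So from lowest to highest: Rb < Mg < Te < I < N.

Rb, Mg, Te, I, N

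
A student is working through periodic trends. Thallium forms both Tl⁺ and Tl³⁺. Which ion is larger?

Both ions have Z = 81 protons, but Tl³⁺ has lost more electrons, so its remaining electrons feel a larger effective nuclear charge per electron and are pulled in more tightly.
Higher positive charge → smaller ion, so Tl⁺ > Tl³⁺.

Tl⁺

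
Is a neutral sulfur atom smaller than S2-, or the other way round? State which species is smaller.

S

Forming S2- adds 2 electrons to S. More electron–electron repulsion in the same shell, with unchanged nuclear charge, lets the cloud expand.
An anion is larger than its parent atom: S2- > S.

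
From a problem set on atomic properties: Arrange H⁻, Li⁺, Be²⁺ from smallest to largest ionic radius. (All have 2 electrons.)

Be²⁺, Li⁺, H⁻

All of these have 2 electrons, so size is governed by nuclear charge alone: the more protons, the stronger the pull on the same electron cloud, and the smaller the ion.
Nuclear charges: Be²⁺ (Z=4), Li⁺ (Z=3), H⁻ (Z=1).
Smallest to largest: Be²⁺ < Li⁺ < H⁻.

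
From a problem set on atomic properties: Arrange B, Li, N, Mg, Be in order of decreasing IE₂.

Li > N > B > Be > Mg

IE_2 is the cost of taking one more electron from the +1 cation: B⁺ still has 2 valence electrons; Li⁺ is the bare [He] core; N⁺ still has 4 valence electrons; Mg⁺ still has 1 valence electron; Be⁺ still has 1 valence electron.
Pulling an electron out of a noble-gas core costs far more than removing a remaining valence electron, so Li sits at the high end of IE_2.
Valence configurations: B⁺ [He]2s², N⁺ [He]2s²2p², Mg⁺ [Ne]3s¹, Be⁺ [He]2s¹.
Tabulated IE_2 (kJ/mol): B 2427, Li 7298, N 2856, Mg 1451, Be 1757.
Hence IE_2: Mg < Be < B < N < Li.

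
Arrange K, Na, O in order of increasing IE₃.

K < O < Na

IE_3 is the cost of taking one more electron from the +2 cation: K²⁺ is already 1 electron into the core; Na²⁺ is already 1 electron into the core; O²⁺ still has 4 valence electrons.
Usually core removal costs more than valence removal, but here the competition is close: a tightly held n=2 valence electron can cost more to remove than an n=3 core electron, so the actual values have to decide it.
The numbers (kJ/mol): K 4420, Na 6910, O 5300.
Hence IE_3: K < O < Na.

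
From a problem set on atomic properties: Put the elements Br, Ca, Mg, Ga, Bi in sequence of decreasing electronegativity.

Br, Bi, Ga, Mg, Ca

Electronegativity increases across a period and decreases down a group, tracking effective nuclear charge and atomic size.
Here both period and group differ, so the two effects have to be weighed against each other.
Mg > Ca: they share group 2; the group trend gives Mg the larger value.
Ga > Mg: period and group pull opposite ways; the across-period shift dominates (1.81 vs 1.31).
Bi > Ga: period and group pull opposite ways; the across-period shift dominates (2.02 vs 1.81).
Br > Bi: both effects reinforce here, so Br is clearly the higher of the two.
Approximate values (Pauling): Mg 1.31, Ca 1.00, Ga 1.81, Br 2.96, Bi 2.02.
So from highest to lowest: Br > Bi > Ga > Mg > Ca.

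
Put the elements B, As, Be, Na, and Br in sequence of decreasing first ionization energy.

Br > As > Be > B > Na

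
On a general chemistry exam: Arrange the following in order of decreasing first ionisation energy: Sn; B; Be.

Be > B > Sn

Be is in period 2, group 2; B is in period 2, group 13; Sn is in period 5, group 14.
Removing the outermost electron gets harder across a period and easier down a group.
Neither a single period nor a single group — weigh both effects.
B > Sn: period and group pull opposite ways; the down-group shift dominates (801 vs 709 kJ/mol).
Be > B: this pair runs against the simple trend — see the exception note.
Note the exception: Be has a higher first ionization energy than B, contrary to the simple trend — removing B's lone 2p electron is easier than breaking Be's filled 2s².
For reference (kJ/mol): Be 900, B 801, Sn 709.
So from highest to lowest: Be > B > Sn.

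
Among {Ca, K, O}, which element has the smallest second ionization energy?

Ca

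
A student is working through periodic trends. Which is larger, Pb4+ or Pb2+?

Pb2+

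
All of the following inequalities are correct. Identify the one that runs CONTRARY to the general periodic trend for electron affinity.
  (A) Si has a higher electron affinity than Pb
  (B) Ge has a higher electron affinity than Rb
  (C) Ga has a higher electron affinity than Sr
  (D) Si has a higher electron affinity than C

The general trend: electron affinity increases across a period and decreases down a group.
(A) Si (period 3, group 14) vs Pb (period 6, group 14): the stated order agrees with the simple trend.
(B) Ge (period 4, group 14) vs Rb (period 5, group 1): the stated order agrees with the simple trend.
(C) Ga (period 4, group 13) vs Sr (period 5, group 2): the stated order agrees with the simple trend.
(D) Si (period 3, group 14) vs C (period 2, group 14): the stated order contradicts the simple trend.
The exception is (D): Si's larger, more diffuse 3p orbitals accept an added electron slightly more readily than C's compact 2p.

(D)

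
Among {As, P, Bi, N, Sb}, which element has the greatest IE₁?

N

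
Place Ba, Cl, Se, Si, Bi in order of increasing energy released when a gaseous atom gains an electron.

Si is in period 3, group 14; Cl is in period 3, group 17; Se is in period 4, group 16; Ba is in period 6, group 2; Bi is in period 6, group 15.
Atoms with high Z_eff and room in the valence shell (especially the halogens) have the most exothermic electron affinities.
These span different periods and groups, so the two trends combine.
Bi > Ba: both are in period 6; the period trend gives Bi the larger value.
Si > Bi: period and group pull opposite ways; the down-group shift dominates (134 vs 91 kJ/mol).
Se > Si: the two effects oppose for this pair; the across-period effect wins (195 vs 134 kJ/mol).
Cl > Se: both effects reinforce here, so Cl is clearly the higher of the two.
Tabulated electron affinity (kJ/mol): Si 134, Cl 349, Se 195, Ba 14, Bi 91.
So from lowest to highest: Ba < Bi < Si < Se < Cl.

Ba < Bi < Si < Se < Cl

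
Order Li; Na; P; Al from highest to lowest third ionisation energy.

Li > Na > P > Al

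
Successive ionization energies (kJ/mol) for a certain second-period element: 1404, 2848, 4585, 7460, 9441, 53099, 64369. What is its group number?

Group 15

Look for the largest jump between consecutive ionization energies: IE6/IE5 ≈ 5.6, far larger than any earlier ratio.
That jump marks the point where a core electron is being removed. So the atom has 5 valence electrons.
A main-group element with 5 valence electrons is in group 15.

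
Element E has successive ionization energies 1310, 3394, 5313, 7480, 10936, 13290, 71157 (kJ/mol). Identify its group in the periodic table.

Look for the largest jump between consecutive ionization energies: IE7/IE6 ≈ 5.4, far larger than any earlier ratio.
That jump marks the point where a core electron is being removed. So the atom has 6 valence electrons.
A main-group element with 6 valence electrons is in group 16.

Group 16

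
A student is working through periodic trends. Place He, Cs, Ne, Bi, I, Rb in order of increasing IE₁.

Across a period the outer electron is held more tightly (higher IE₁); down a group it sits in a higher shell, more shielded, and comes off more easily.
Neither a single period nor a single group — weigh both effects.
Rb > Cs: Rb sits above Cs in group 1, so the down-group effect alone puts Rb higher.
Bi > Rb: the two effects oppose for this pair; the across-period effect wins (703 vs 403 kJ/mol).
I > Bi: both effects reinforce here, so I is clearly the higher of the two.
Ne > I: relative to I, both the across-period and down-group shifts push Ne's first ionization energy up.
He > Ne: He sits above Ne in group 18, so the down-group effect alone puts He higher.
For reference (kJ/mol): He 2372, Ne 2081, Rb 403, I 1008, Cs 376, Bi 703.
So from lowest to highest: Cs < Rb < Bi < I < Ne < He.

Cs, Rb, Bi, I, Ne, He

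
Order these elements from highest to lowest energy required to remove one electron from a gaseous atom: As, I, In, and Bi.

I > As > Bi > In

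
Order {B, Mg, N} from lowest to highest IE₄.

After 3 electrons have been removed, what remains? B³⁺ is the bare [He] core; Mg³⁺ is already 1 electron into the core; N³⁺ still has 2 valence electrons.
Pulling an electron out of a noble-gas core costs far more than removing a remaining valence electron, so Mg and B sit at the high end of IE_4.
Tabulated IE_4 (kJ/mol): B 25026, Mg 10543, N 7475.
Hence IE_4: N < Mg < B.

N < Mg < B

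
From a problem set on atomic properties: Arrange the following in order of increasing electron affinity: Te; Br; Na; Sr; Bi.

Sr, Na, Bi, Te, Br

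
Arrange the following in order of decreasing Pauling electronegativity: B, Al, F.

F > B > Al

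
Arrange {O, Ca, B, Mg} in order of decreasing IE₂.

O, B, Mg, Ca

After 1 electron has been removed, what remains? O⁺ still has 5 valence electrons; Ca⁺ still has 1 valence electron; B⁺ still has 2 valence electrons; Mg⁺ still has 1 valence electron.
All are still removing valence electrons, so compare the +1 ions as you would atoms: IE_2 generally rises across a period (higher Z_eff) and falls down a group (larger shell), subject to the usual subshell exceptions.
Valence configurations: O⁺ [He]2s²2p³, Ca⁺ [Ar]4s¹, B⁺ [He]2s², Mg⁺ [Ne]3s¹.
The numbers (kJ/mol): O 3388, Ca 1145, B 2427, Mg 1451.
Overall IE_2 order: Ca < Mg < B < O.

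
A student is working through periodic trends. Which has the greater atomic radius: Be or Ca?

Ca

Radius decreases left→right (rising Z_eff, same n) and increases top→bottom (higher n).
All are in group 2, so atomic radius increases down the group.
So Ca has the greater atomic radius (Ca > Be).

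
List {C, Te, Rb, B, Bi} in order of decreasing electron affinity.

B is in period 2, group 13; C is in period 2, group 14; Rb is in period 5, group 1; Te is in period 5, group 16; Bi is in period 6, group 15.
EA tends to increase across a period and decrease down a group, though the pattern is less regular than for IE or radius.
Here both period and group differ, so the two effects have to be weighed against each other.
Rb > B: this pair runs against the simple trend — see the exception note.
Bi > Rb: period and group pull opposite ways; the across-period shift dominates (91 vs 47 kJ/mol).
C > Bi: period and group pull opposite ways; the down-group shift dominates (122 vs 91 kJ/mol).
Te > C: period and group pull opposite ways; the across-period shift dominates (190 vs 122 kJ/mol).
Note the exception: Rb has a higher electron affinity than B, contrary to the simple trend — B's ns²np¹ configuration gives only a small electron affinity — the sparsely filled np subshell binds an added electron weakly.
For reference (kJ/mol): B 27, C 122, Rb 47, Te 190, Bi 91.
So from highest to lowest: Te > C > Bi > Rb > B.

Te > C > Bi > Rb > B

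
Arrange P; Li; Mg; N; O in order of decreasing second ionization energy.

After 1 electron has been removed, what remains? P⁺ still has 4 valence electrons; Li⁺ is the bare [He] core; Mg⁺ still has 1 valence electron; N⁺ still has 4 valence electrons; O⁺ still has 5 valence electrons.
Pulling an electron out of a noble-gas core costs far more than removing a remaining valence electron, so Li sits at the high end of IE_2.
Valence configurations: P⁺ [Ne]3s²3p², Mg⁺ [Ne]3s¹, N⁺ [He]2s²2p², O⁺ [He]2s²2p³.
Tabulated IE_2 (kJ/mol): P 1907, Li 7298, Mg 1451, N 2856, O 3388.
Hence IE_2: Mg < P < N < O < Li.

Li > O > N > P > Mg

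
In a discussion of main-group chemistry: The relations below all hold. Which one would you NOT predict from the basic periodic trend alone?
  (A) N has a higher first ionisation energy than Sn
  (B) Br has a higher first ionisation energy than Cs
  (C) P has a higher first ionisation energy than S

(C)

The general trend: first ionisation energy increases across a period and decreases down a group.
(A) N (period 2, group 15) vs Sn (period 5, group 14): the stated order agrees with the simple trend.
(B) Br (period 4, group 17) vs Cs (period 6, group 1): the stated order agrees with the simple trend.
(C) P (period 3, group 15) vs S (period 3, group 16): the stated order contradicts the simple trend.
The exception is (C): S (3p⁴) ionizes more easily than half-filled P (3p³) because the paired 3p electron in S is pushed out by e⁻–e⁻ repulsion.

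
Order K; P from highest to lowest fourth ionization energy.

K > P

IE_4 is the cost of taking one more electron from the +3 cation: K³⁺ is already 2 electrons into the core; P³⁺ still has 2 valence electrons.
Breaking into a closed-shell core is much more expensive than removing a leftover valence electron — K has the largest IE_4 here.
Tabulated IE_4 (kJ/mol): K 5877, P 4964.
Putting it together, IE_4: P < K.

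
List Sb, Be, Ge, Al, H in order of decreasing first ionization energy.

H > Be > Sb > Ge > Al

H is in period 1, group 1; Be is in period 2, group 2; Al is in period 3, group 13; Ge is in period 4, group 14; Sb is in period 5, group 15.
IE₁ increases left→right with effective nuclear charge and decreases top→bottom as the valence shell moves farther out.
These sit on a diagonal, where the across-period and down-group effects partly cancel.
Ge > Al: period and group pull opposite ways; the across-period shift dominates (762 vs 578 kJ/mol).
Sb > Ge: period and group pull opposite ways; the across-period shift dominates (831 vs 762 kJ/mol).
Be > Sb: period and group pull opposite ways; the down-group shift dominates (900 vs 831 kJ/mol).
H > Be: the two effects oppose for this pair; the down-group effect wins (1312 vs 900 kJ/mol).
For reference (kJ/mol): H 1312, Be 900, Al 578, Ge 762, Sb 831.
So from highest to lowest: H > Be > Sb > Ge > Al.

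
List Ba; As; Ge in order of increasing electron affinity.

Ba, As, Ge

Ge is in period 4, group 14; As is in period 4, group 15; Ba is in period 6, group 2.
Adding an electron releases more energy for atoms nearer the top right (short of the noble gases).
Neither a single period nor a single group — weigh both effects.
As > Ba: both effects reinforce here, so As is clearly the higher of the two.
Ge > As: this pair runs against the simple trend — see the exception note.
Note the exception: Ge has a higher electron affinity than As, contrary to the simple trend — adding an electron to As's half-filled 4p³ is unfavourable, so Ge (4p²) has the more exothermic EA.
Approximate values (kJ/mol): Ge 119, As 78, Ba 14.
So from lowest to highest: Ba < As < Ge.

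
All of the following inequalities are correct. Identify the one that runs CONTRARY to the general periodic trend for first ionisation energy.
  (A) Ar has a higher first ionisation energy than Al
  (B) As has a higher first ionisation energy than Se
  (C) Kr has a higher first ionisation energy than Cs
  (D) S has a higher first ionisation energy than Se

The general trend: first ionisation energy increases across a period and decreases down a group.
(A) Ar (period 3, group 18) vs Al (period 3, group 13): the stated order agrees with the simple trend.
(B) As (period 4, group 15) vs Se (period 4, group 16): the stated order contradicts the simple trend.
(C) Kr (period 4, group 18) vs Cs (period 6, group 1): the stated order agrees with the simple trend.
(D) S (period 3, group 16) vs Se (period 4, group 16): the stated order agrees with the simple trend.
The exception is (B): Se (4p⁴) ionizes more easily than half-filled As (4p³).

(B)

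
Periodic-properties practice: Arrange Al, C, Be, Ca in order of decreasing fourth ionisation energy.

Be, Al, Ca, C

The fourth ionization energy removes an electron from the +3 ion. For each element: Al³⁺ is the bare [Ne] core; C³⁺ still has 1 valence electron; Be³⁺ is already 1 electron into the core; Ca³⁺ is already 1 electron into the core.
Pulling an electron out of a noble-gas core costs far more than removing a remaining valence electron, so Ca, Al and Be sit at the high end of IE_4.
Approximate IE_4 values (kJ/mol): Al 11577, C 6223, Be 21007, Ca 6491.
Overall IE_4 order: C < Ca < Al < Be.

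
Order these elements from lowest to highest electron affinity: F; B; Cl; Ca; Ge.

Ca, B, Ge, F, Cl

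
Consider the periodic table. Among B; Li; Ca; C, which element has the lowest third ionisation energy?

B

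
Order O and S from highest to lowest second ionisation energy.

O > S

The second ionization energy removes an electron from the +1 ion. For each element: O⁺ still has 5 valence electrons; S⁺ still has 5 valence electrons.
All are still removing valence electrons, so compare the +1 ions as you would atoms: IE_2 generally rises across a period (higher Z_eff) and falls down a group (larger shell), subject to the usual subshell exceptions.
Valence configurations: O⁺ [He]2s²2p³, S⁺ [Ne]3s²3p³.
Tabulated IE_2 (kJ/mol): O 3388, S 2252.
Putting it together, IE_2: S < O.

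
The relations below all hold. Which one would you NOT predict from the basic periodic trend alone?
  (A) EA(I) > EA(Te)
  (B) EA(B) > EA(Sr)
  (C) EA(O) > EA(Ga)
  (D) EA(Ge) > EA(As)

(D)

The general trend: electron affinity increases across a period and decreases down a group.
(A) I (period 5, group 17) vs Te (period 5, group 16): the stated order agrees with the simple trend.
(B) B (period 2, group 13) vs Sr (period 5, group 2): the stated order agrees with the simple trend.
(C) O (period 2, group 16) vs Ga (period 4, group 13): the stated order agrees with the simple trend.
(D) Ge (period 4, group 14) vs As (period 4, group 15): the stated order contradicts the simple trend.
The exception is (D): adding an electron to As's half-filled 4p³ is unfavourable, so Ge (4p²) has the more exothermic EA.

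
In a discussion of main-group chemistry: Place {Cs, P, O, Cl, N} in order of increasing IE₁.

N is in period 2, group 15; O is in period 2, group 16; P is in period 3, group 15; Cl is in period 3, group 17; Cs is in period 6, group 1.
First ionization energy rises across a period (greater Z_eff holds electrons more tightly) and falls down a group (valence electrons are farther from the nucleus).
Here both period and group differ, so the two effects have to be weighed against each other.
P > Cs: both effects reinforce here, so P is clearly the higher of the two.
Cl > P: Cl lies to the right of P in period 3, so the across-period effect alone puts Cl higher.
O > Cl: period and group pull opposite ways; the down-group shift dominates (1314 vs 1251 kJ/mol).
N > O: this pair runs against the simple trend — see the exception note.
Note the exception: N has a higher first ionization energy than O, contrary to the simple trend — pairing an electron in O's 2p⁴ costs repulsion energy, so O ionizes more easily than half-filled N (2p³).
For reference (kJ/mol): N 1402, O 1314, P 1012, Cl 1251, Cs 376.
So from lowest to highest: Cs < P < Cl < O < N.

Cs, P, Cl, O, N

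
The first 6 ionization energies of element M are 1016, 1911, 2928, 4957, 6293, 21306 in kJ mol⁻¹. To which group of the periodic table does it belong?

Look for the largest jump between consecutive ionization energies: IE6/IE5 ≈ 3.4, far larger than any earlier ratio.
That jump marks the point where a core electron is being removed. So the atom has 5 valence electrons.
A main-group element with 5 valence electrons is in group 15.

Group 15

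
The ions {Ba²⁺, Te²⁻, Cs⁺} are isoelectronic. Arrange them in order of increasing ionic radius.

All of these have 54 electrons, so size is governed by nuclear charge alone: the more protons, the stronger the pull on the same electron cloud, and the smaller the ion.
Nuclear charges: Ba²⁺ (Z=56), Cs⁺ (Z=55), Te²⁻ (Z=52).
Smallest to largest: Ba²⁺ < Cs⁺ < Te²⁻.

Ba²⁺ < Cs⁺ < Te²⁻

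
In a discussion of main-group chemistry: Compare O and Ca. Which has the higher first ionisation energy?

O

O is in period 2, group 16; Ca is in period 4, group 2.
Removing the outermost electron gets harder across a period and easier down a group.
These span different periods and groups, so the two trends combine.
O > Ca: relative to Ca, both the across-period and down-group shifts push O's first ionization energy up.
Approximate values (kJ/mol): O 1314, Ca 590.
So O has the higher first ionisation energy (O > Ca).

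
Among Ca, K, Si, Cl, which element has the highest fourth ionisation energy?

The fourth ionization energy removes an electron from the +3 ion. For each element: Ca³⁺ is already 1 electron into the core; K³⁺ is already 2 electrons into the core; Si³⁺ still has 1 valence electron; Cl³⁺ still has 4 valence electrons.
Breaking into a closed-shell core is much more expensive than removing a leftover valence electron — K and Ca have the largest IE_4 here.
Valence configurations: Si³⁺ [Ne]3s¹, Cl³⁺ [Ne]3s²3p².
Approximate IE_4 values (kJ/mol): Ca 6491, K 5877, Si 4356, Cl 5159.
Overall IE_4 order: Si < Cl < K < Ca.

Ca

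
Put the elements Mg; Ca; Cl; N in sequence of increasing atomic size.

N is in period 2, group 15; Mg is in period 3, group 2; Cl is in period 3, group 17; Ca is in period 4, group 2.
Atomic radius shrinks across a period as nuclear charge pulls the same shell inward, and grows down a group as new shells are added.
Here both period and group differ, so the two effects have to be weighed against each other.
Cl > N: the two effects oppose for this pair; the down-group effect wins (99 vs 71 pm).
Mg > Cl: Mg lies to the left of Cl in period 3, so the across-period effect alone puts Mg larger.
Ca > Mg: they share group 2; the group trend gives Ca the larger value.
For reference (pm): N 71, Mg 139, Cl 99, Ca 171.
So from smallest to largest: N < Cl < Mg < Ca.

N, Cl, Mg, Ca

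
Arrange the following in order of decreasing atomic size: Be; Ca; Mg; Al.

Ca > Mg > Al > Be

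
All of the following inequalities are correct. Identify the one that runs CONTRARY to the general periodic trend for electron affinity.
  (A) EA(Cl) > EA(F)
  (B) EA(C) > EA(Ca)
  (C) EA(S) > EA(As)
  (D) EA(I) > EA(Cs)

(A)

The general trend: electron affinity increases across a period and decreases down a group.
(A) Cl (period 3, group 17) vs F (period 2, group 17): the stated order contradicts the simple trend.
(B) C (period 2, group 14) vs Ca (period 4, group 2): the stated order agrees with the simple trend.
(C) S (period 3, group 16) vs As (period 4, group 15): the stated order agrees with the simple trend.
(D) I (period 5, group 17) vs Cs (period 6, group 1): the stated order agrees with the simple trend.
The exception is (A): F's small 2p subshell makes the incoming electron feel strong e⁻–e⁻ repulsion, so Cl actually releases more energy on gaining an electron.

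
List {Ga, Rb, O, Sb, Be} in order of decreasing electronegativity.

O > Sb > Ga > Be > Rb

Be is in period 2, group 2; O is in period 2, group 16; Ga is in period 4, group 13; Rb is in period 5, group 1; Sb is in period 5, group 15.
Atoms toward the upper right of the periodic table pull bonding electrons most strongly.
Neither a single period nor a single group — weigh both effects.
Be > Rb: both effects reinforce here, so Be is clearly the higher of the two.
Ga > Be: period and group pull opposite ways; the across-period shift dominates (1.81 vs 1.57).
Sb > Ga: period and group pull opposite ways; the across-period shift dominates (2.05 vs 1.81).
O > Sb: relative to Sb, both the across-period and down-group shifts push O's electronegativity up.
Approximate values (Pauling): Be 1.57, O 3.44, Ga 1.81, Rb 0.82, Sb 2.05.
So from highest to lowest: O > Sb > Ga > Be > Rb.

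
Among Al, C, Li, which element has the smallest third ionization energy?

The third ionization energy removes an electron from the +2 ion. For each element: Al²⁺ still has 1 valence electron; C²⁺ still has 2 valence electrons; Li²⁺ is already 1 electron into the core.
Breaking into a closed-shell core is much more expensive than removing a leftover valence electron — Li has the largest IE_3 here.
Valence configurations: Al²⁺ [Ne]3s¹, C²⁺ [He]2s².
Approximate IE_3 values (kJ/mol): Al 2745, C 4620, Li 11815.
Putting it together, IE_3: Al < C < Li.

Al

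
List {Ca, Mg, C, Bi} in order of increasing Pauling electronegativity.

C is in period 2, group 14; Mg is in period 3, group 2; Ca is in period 4, group 2; Bi is in period 6, group 15.
Smaller atoms with higher effective nuclear charge are more electronegative.
These span different periods and groups, so the two trends combine.
Mg > Ca: they share group 2; the group trend gives Mg the larger value.
Bi > Mg: the two effects oppose for this pair; the across-period effect wins (2.02 vs 1.31).
C > Bi: period and group pull opposite ways; the down-group shift dominates (2.55 vs 2.02).
Tabulated electronegativity (Pauling): C 2.55, Mg 1.31, Ca 1.00, Bi 2.02.
So from lowest to highest: Ca < Mg < Bi < C.

Ca, Mg, Bi, C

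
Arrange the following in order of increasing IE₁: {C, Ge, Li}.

Li < Ge < C

Li is in period 2, group 1; C is in period 2, group 14; Ge is in period 4, group 14.
Across a period the outer electron is held more tightly (higher IE₁); down a group it sits in a higher shell, more shielded, and comes off more easily.
Here both period and group differ, so the two effects have to be weighed against each other.
Ge > Li: period and group pull opposite ways; the across-period shift dominates (762 vs 520 kJ/mol).
C > Ge: C sits above Ge in group 14, so the down-group effect alone puts C higher.
Approximate values (kJ/mol): Li 520, C 1086, Ge 762.
So from lowest to highest: Li < Ge < C.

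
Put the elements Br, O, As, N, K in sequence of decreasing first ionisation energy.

N is in period 2, group 15; O is in period 2, group 16; K is in period 4, group 1; As is in period 4, group 15; Br is in period 4, group 17.
Removing the outermost electron gets harder across a period and easier down a group.
These span different periods and groups, so the two trends combine.
As > K: both are in period 4; the period trend gives As the larger value.
Br > As: Br lies to the right of As in period 4, so the across-period effect alone puts Br higher.
O > Br: the two effects oppose for this pair; the down-group effect wins (1314 vs 1140 kJ/mol).
N > O: this pair runs against the simple trend — see the exception note.
Note the exception: N has a higher first ionization energy than O, contrary to the simple trend — pairing an electron in O's 2p⁴ costs repulsion energy, so O ionizes more easily than half-filled N (2p³).
Approximate values (kJ/mol): N 1402, O 1314, K 419, As 947, Br 1140.
So from highest to lowest: N > O > Br > As > K.

N, O, Br, As, K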